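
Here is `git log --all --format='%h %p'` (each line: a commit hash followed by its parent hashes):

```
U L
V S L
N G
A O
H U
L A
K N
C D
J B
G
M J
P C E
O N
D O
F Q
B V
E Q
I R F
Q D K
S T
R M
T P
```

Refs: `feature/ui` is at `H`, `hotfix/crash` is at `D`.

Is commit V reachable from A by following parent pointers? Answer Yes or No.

No

Ancestors of A: {A, G, N, O}.
V is not in that set, so it is not an ancestor of A.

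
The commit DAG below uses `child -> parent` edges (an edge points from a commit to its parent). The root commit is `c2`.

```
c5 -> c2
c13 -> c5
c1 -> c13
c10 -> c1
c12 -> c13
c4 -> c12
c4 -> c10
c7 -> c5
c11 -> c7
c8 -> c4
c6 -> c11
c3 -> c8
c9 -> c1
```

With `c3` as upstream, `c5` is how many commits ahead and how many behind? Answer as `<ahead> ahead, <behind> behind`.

0 ahead, 7 behind

Reachable from c5: {c2, c5}.
Reachable from c3: {c1, c10, c12, c13, c2, c3, c4, c5, c8}.
Only in c5's history (ahead): {} — 0.
Only in c3's history (behind): {c1, c10, c12, c13, c3, c4, c8} — 7.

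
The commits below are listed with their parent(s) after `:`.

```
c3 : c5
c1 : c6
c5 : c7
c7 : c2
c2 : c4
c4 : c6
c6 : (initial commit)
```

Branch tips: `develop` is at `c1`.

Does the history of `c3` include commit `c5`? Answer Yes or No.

Yes

Ancestors of c3 (commits reachable by following parents): {c2, c3, c4, c5, c6, c7}.
c5 is in that set, so it is an ancestor of c3.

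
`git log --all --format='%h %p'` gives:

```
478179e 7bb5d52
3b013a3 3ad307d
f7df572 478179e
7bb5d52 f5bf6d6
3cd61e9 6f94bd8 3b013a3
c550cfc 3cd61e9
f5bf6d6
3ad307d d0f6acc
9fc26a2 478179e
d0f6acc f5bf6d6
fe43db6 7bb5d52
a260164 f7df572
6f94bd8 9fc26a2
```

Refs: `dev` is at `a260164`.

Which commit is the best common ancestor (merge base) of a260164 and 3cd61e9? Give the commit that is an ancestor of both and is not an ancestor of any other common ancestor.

Ancestors of a260164: {478179e, 7bb5d52, a260164, f5bf6d6, f7df572}.
Ancestors of 3cd61e9: {3ad307d, 3b013a3, 3cd61e9, 478179e, 6f94bd8, 7bb5d52, 9fc26a2, d0f6acc, f5bf6d6}.
Common ancestors: {478179e, 7bb5d52, f5bf6d6}.
Among these, 478179e is not an ancestor of any other common ancestor — it is the merge base.

478179e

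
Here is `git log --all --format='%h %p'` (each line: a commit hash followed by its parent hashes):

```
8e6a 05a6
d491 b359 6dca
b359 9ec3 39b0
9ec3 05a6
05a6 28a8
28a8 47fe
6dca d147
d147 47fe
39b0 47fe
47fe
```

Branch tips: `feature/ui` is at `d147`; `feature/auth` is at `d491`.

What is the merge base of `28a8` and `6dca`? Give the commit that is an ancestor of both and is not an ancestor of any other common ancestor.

47fe

Ancestors of 28a8: {28a8, 47fe}.
Ancestors of 6dca: {47fe, 6dca, d147}.
Common ancestors: {47fe}.
The only common ancestor is 47fe, so it is the merge base.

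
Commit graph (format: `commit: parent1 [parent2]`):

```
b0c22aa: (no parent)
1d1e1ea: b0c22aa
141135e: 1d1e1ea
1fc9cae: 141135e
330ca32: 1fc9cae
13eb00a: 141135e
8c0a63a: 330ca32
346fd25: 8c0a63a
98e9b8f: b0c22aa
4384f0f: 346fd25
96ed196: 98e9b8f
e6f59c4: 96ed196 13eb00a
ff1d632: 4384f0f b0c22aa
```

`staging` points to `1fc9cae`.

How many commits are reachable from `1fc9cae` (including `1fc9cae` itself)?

4

Walking parent pointers from 1fc9cae: reachable set = {141135e, 1d1e1ea, 1fc9cae, b0c22aa}.
That is 4 commits.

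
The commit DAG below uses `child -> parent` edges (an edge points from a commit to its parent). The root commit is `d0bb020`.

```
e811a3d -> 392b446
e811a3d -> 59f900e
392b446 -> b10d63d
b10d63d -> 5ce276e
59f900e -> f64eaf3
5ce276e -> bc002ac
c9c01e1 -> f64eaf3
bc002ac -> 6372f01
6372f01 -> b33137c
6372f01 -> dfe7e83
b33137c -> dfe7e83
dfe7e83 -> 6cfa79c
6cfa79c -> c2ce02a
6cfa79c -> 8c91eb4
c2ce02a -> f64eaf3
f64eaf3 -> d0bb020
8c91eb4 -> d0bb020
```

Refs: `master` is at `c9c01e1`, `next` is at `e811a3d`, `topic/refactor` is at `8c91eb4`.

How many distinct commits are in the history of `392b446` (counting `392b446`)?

12

Walking parent pointers from 392b446: reachable set = {392b446, 5ce276e, 6372f01, 6cfa79c, 8c91eb4, b10d63d, b33137c, bc002ac, c2ce02a, d0bb020, dfe7e83, f64eaf3}.
That is 12 commits.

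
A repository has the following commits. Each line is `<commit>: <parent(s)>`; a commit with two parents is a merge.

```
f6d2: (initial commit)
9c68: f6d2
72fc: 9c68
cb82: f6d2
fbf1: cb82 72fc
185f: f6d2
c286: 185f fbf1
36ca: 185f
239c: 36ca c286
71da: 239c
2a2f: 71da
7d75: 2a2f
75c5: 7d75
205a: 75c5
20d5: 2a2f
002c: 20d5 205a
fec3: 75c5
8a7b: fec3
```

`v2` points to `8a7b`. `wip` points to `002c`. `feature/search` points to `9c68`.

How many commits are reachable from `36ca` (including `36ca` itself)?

3

Walking parent pointers from 36ca: reachable set = {185f, 36ca, f6d2}.
That is 3 commits.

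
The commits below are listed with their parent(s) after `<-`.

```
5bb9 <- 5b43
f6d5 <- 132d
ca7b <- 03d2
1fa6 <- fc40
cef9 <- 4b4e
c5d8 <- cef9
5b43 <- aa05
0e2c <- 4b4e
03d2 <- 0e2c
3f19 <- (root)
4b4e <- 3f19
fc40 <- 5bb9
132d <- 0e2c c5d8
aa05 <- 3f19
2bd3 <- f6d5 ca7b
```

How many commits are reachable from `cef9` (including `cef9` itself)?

Walking parent pointers from cef9: reachable set = {3f19, 4b4e, cef9}.
That is 3 commits.

3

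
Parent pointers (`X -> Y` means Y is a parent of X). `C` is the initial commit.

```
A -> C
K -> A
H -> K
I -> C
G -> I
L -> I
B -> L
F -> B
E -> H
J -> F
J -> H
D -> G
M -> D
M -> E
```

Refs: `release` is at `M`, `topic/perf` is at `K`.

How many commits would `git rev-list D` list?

4

Walking parent pointers from D: reachable set = {C, D, G, I}.
That is 4 commits.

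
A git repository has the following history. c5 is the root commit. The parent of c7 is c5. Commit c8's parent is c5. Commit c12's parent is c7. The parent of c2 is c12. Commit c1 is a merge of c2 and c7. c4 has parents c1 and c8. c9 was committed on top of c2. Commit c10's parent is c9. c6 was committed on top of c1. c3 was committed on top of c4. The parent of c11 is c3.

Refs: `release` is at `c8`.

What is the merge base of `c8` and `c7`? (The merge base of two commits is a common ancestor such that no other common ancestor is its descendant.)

Ancestors of c8: {c5, c8}.
Ancestors of c7: {c5, c7}.
Common ancestors: {c5}.
The only common ancestor is c5, so it is the merge base.

c5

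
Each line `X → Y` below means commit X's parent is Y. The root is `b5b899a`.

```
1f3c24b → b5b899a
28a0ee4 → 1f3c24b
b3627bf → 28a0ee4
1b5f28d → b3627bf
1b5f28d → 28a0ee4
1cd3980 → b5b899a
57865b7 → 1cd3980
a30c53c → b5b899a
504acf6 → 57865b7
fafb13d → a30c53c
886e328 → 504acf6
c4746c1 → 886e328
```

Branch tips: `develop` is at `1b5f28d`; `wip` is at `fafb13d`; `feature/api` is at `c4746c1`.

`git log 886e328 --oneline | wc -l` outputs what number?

5

Walking parent pointers from 886e328: reachable set = {1cd3980, 504acf6, 57865b7, 886e328, b5b899a}.
That is 5 commits.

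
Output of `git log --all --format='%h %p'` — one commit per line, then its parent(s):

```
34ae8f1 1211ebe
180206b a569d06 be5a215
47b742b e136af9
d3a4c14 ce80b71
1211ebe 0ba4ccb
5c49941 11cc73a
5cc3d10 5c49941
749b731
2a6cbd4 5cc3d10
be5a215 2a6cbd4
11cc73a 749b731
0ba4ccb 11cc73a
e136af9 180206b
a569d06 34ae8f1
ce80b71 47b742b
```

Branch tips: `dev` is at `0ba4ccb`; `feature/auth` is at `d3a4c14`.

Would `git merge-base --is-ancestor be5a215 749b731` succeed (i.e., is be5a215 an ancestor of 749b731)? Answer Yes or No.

Ancestors of 749b731: {749b731}.
be5a215 is not in that set, so it is not an ancestor of 749b731.

No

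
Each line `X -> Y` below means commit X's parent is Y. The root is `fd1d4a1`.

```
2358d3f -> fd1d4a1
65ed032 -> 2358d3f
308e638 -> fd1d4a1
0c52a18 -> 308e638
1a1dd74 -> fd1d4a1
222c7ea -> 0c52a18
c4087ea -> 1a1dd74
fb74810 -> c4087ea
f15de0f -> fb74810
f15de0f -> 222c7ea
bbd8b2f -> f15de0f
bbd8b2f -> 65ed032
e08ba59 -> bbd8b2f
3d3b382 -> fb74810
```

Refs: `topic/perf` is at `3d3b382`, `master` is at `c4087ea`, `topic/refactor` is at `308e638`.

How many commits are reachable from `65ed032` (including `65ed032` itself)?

3

Walking parent pointers from 65ed032: reachable set = {2358d3f, 65ed032, fd1d4a1}.
That is 3 commits.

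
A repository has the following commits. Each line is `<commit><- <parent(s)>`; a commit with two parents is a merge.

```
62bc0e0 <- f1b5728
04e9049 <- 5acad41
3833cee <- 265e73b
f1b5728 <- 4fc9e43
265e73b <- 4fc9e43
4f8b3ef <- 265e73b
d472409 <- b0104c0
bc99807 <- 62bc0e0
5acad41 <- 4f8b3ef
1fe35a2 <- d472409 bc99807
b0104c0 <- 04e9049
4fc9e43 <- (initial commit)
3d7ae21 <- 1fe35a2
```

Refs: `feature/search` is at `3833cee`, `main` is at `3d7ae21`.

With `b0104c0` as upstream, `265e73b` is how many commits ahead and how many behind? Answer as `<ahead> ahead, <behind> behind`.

Reachable from 265e73b: {265e73b, 4fc9e43}.
Reachable from b0104c0: {04e9049, 265e73b, 4f8b3ef, 4fc9e43, 5acad41, b0104c0}.
Only in 265e73b's history (ahead): {} — 0.
Only in b0104c0's history (behind): {04e9049, 4f8b3ef, 5acad41, b0104c0} — 4.

0 ahead, 4 behind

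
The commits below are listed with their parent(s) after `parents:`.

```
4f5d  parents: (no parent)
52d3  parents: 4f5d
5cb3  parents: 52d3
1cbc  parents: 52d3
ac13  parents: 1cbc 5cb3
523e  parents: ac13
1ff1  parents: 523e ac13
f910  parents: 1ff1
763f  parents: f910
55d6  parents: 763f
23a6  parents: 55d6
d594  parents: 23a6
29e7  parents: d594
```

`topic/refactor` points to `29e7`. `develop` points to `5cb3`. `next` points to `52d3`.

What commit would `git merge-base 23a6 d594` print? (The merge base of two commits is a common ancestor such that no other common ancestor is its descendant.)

23a6

Ancestors of 23a6: {1cbc, 1ff1, 23a6, 4f5d, 523e, 52d3, 55d6, 5cb3, 763f, ac13, f910}.
Ancestors of d594: {1cbc, 1ff1, 23a6, 4f5d, 523e, 52d3, 55d6, 5cb3, 763f, ac13, d594, f910}.
Common ancestors: {1cbc, 1ff1, 23a6, 4f5d, 523e, 52d3, 55d6, 5cb3, 763f, ac13, f910}.
Among these, 23a6 is not an ancestor of any other common ancestor — it is the merge base.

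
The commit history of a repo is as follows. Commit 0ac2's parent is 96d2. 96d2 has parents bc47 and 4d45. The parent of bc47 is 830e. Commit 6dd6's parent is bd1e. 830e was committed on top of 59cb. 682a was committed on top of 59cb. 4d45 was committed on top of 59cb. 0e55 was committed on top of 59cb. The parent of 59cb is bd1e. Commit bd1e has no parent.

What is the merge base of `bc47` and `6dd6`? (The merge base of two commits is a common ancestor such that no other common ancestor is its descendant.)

Ancestors of bc47: {59cb, 830e, bc47, bd1e}.
Ancestors of 6dd6: {6dd6, bd1e}.
Common ancestors: {bd1e}.
The only common ancestor is bd1e, so it is the merge base.

bd1e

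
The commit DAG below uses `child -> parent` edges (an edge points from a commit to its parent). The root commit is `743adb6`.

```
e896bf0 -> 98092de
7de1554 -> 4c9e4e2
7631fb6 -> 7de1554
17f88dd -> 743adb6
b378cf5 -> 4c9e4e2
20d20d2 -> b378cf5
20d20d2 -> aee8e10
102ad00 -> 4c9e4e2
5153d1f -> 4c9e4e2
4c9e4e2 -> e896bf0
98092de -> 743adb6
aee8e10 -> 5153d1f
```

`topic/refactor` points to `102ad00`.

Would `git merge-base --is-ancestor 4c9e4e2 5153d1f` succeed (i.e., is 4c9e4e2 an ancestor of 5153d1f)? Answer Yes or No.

Ancestors of 5153d1f (commits reachable by following parents): {4c9e4e2, 5153d1f, 743adb6, 98092de, e896bf0}.
4c9e4e2 is in that set, so it is an ancestor of 5153d1f.

Yes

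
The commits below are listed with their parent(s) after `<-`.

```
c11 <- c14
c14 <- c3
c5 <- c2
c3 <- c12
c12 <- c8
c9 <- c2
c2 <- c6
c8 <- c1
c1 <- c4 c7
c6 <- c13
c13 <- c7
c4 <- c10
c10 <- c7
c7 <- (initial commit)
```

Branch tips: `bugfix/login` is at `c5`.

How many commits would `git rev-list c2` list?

4

Walking parent pointers from c2: reachable set = {c13, c2, c6, c7}.
That is 4 commits.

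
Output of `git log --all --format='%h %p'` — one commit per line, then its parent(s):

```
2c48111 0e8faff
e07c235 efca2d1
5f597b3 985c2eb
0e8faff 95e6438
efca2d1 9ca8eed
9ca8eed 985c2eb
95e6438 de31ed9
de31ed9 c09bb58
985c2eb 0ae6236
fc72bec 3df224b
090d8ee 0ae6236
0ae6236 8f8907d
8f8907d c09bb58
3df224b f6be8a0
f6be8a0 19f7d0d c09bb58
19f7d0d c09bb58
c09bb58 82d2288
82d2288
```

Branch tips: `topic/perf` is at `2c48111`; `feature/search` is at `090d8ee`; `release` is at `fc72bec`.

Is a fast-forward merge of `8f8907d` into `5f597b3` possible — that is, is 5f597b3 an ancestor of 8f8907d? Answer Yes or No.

No

A fast-forward from 5f597b3 to 8f8907d is possible iff 5f597b3 is an ancestor of 8f8907d.
Ancestors of 8f8907d: {82d2288, 8f8907d, c09bb58}.
5f597b3 is not among them, so fast-forward is not possible.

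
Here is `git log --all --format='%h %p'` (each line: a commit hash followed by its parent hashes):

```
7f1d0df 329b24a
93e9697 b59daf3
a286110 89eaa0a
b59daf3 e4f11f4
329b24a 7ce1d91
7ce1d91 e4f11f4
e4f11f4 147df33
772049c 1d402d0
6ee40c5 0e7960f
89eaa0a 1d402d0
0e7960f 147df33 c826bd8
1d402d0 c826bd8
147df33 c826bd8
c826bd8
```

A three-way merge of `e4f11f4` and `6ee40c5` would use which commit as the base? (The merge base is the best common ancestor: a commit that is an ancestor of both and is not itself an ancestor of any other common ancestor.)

Ancestors of e4f11f4: {147df33, c826bd8, e4f11f4}.
Ancestors of 6ee40c5: {0e7960f, 147df33, 6ee40c5, c826bd8}.
Common ancestors: {147df33, c826bd8}.
Among these, 147df33 is not an ancestor of any other common ancestor — it is the merge base.

147df33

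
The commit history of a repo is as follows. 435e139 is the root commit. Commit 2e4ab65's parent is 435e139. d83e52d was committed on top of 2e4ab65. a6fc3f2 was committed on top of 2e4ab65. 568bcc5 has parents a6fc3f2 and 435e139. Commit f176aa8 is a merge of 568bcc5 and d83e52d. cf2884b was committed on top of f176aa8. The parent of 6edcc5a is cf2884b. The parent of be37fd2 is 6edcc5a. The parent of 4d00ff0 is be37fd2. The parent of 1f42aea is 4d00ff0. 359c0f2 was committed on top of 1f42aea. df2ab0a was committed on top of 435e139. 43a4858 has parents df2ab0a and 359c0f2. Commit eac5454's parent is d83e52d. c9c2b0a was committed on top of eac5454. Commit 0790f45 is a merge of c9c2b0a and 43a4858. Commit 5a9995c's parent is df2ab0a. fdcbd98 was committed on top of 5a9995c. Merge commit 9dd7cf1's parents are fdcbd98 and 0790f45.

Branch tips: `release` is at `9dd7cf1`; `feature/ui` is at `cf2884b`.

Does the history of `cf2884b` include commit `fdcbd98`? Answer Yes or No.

No

Ancestors of cf2884b: {2e4ab65, 435e139, 568bcc5, a6fc3f2, cf2884b, d83e52d, f176aa8}.
fdcbd98 is not in that set, so it is not an ancestor of cf2884b.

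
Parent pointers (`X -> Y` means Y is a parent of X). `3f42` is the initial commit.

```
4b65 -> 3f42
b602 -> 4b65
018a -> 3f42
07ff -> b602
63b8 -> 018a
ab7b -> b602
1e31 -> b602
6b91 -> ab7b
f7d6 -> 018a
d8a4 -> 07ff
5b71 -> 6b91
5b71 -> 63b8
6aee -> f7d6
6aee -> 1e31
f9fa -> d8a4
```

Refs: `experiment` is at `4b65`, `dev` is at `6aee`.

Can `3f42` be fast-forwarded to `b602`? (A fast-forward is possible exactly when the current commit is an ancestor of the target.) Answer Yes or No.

A fast-forward from 3f42 to b602 is possible iff 3f42 is an ancestor of b602.
Ancestors of b602: {3f42, 4b65, b602}.
3f42 is among them, so fast-forward is possible.

Yes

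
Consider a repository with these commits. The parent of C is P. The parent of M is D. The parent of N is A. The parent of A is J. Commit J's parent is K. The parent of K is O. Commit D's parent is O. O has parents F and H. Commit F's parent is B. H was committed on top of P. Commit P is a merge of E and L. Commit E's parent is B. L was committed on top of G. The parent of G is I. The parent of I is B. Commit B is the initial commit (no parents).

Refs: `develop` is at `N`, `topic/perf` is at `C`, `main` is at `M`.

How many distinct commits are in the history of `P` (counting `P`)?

Walking parent pointers from P: reachable set = {B, E, G, I, L, P}.
That is 6 commits.

6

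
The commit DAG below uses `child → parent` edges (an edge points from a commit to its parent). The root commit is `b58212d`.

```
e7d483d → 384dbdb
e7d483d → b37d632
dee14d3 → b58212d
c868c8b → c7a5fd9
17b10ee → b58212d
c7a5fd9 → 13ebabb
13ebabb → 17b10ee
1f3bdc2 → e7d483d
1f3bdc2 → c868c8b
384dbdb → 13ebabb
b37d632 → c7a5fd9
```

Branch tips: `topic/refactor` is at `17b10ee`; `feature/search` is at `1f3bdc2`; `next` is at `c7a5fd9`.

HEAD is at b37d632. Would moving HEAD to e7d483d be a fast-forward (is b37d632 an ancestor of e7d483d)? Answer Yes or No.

Yes

A fast-forward from b37d632 to e7d483d is possible iff b37d632 is an ancestor of e7d483d.
Ancestors of e7d483d: {13ebabb, 17b10ee, 384dbdb, b37d632, b58212d, c7a5fd9, e7d483d}.
b37d632 is among them, so fast-forward is possible.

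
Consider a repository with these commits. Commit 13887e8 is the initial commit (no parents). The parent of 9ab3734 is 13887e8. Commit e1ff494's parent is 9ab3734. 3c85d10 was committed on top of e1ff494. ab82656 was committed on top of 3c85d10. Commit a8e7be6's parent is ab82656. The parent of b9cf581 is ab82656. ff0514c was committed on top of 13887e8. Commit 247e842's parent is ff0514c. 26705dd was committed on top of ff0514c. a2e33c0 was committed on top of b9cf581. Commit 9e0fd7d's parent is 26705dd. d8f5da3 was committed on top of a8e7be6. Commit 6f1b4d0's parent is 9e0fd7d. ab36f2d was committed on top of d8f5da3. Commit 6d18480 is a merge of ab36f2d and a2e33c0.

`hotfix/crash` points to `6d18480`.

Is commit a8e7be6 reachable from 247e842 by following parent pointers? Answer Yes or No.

No

Ancestors of 247e842: {13887e8, 247e842, ff0514c}.
a8e7be6 is not in that set, so it is not an ancestor of 247e842.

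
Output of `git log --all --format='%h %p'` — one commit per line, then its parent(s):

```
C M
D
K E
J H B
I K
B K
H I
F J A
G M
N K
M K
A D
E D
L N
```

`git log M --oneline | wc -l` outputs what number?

4

Walking parent pointers from M: reachable set = {D, E, K, M}.
That is 4 commits.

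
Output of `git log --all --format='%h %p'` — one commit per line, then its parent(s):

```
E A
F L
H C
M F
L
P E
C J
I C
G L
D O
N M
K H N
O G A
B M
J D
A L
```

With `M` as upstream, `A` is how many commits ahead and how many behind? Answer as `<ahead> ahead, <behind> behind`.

1 ahead, 2 behind

Reachable from A: {A, L}.
Reachable from M: {F, L, M}.
Only in A's history (ahead): {A} — 1.
Only in M's history (behind): {F, M} — 2.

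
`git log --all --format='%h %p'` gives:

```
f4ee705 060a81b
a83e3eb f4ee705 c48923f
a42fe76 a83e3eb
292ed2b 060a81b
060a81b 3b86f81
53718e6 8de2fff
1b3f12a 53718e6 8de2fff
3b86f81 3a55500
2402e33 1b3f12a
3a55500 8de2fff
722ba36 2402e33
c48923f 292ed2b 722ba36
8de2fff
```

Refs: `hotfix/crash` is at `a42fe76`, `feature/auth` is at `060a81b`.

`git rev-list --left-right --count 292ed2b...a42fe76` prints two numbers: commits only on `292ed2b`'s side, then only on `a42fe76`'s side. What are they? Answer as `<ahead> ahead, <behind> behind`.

Reachable from 292ed2b: {060a81b, 292ed2b, 3a55500, 3b86f81, 8de2fff}.
Reachable from a42fe76: {060a81b, 1b3f12a, 2402e33, 292ed2b, 3a55500, 3b86f81, 53718e6, 722ba36, 8de2fff, a42fe76, a83e3eb, c48923f, f4ee705}.
Only in 292ed2b's history (ahead): {} — 0.
Only in a42fe76's history (behind): {1b3f12a, 2402e33, 53718e6, 722ba36, a42fe76, a83e3eb, c48923f, f4ee705} — 8.

0 ahead, 8 behind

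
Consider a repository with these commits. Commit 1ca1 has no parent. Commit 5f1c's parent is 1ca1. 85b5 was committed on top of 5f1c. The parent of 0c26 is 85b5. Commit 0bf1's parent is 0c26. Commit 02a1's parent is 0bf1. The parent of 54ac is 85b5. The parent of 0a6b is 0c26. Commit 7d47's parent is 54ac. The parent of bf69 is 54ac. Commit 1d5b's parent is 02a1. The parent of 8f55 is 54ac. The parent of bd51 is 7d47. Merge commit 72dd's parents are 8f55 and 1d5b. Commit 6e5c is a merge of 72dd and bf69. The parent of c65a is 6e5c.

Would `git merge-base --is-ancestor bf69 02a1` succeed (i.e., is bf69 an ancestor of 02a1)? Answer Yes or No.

Ancestors of 02a1: {02a1, 0bf1, 0c26, 1ca1, 5f1c, 85b5}.
bf69 is not in that set, so it is not an ancestor of 02a1.

No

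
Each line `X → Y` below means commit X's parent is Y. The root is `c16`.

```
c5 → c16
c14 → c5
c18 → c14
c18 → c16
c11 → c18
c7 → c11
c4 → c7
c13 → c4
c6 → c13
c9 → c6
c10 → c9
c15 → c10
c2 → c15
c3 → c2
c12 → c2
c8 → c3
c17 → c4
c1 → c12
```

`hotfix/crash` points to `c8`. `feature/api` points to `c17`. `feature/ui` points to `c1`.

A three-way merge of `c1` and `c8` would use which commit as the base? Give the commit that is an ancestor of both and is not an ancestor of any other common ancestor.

c2

Ancestors of c1: {c1, c10, c11, c12, c13, c14, c15, c16, c18, c2, c4, c5, c6, c7, c9}.
Ancestors of c8: {c10, c11, c13, c14, c15, c16, c18, c2, c3, c4, c5, c6, c7, c8, c9}.
Common ancestors: {c10, c11, c13, c14, c15, c16, c18, c2, c4, c5, c6, c7, c9}.
Among these, c2 is not an ancestor of any other common ancestor — it is the merge base.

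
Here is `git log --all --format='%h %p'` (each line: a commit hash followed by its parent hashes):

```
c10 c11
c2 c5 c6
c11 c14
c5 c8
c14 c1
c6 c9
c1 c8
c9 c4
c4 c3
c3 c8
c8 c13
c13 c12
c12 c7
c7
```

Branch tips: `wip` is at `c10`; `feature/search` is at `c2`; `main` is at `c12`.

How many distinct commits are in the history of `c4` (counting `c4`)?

6

Walking parent pointers from c4: reachable set = {c12, c13, c3, c4, c7, c8}.
That is 6 commits.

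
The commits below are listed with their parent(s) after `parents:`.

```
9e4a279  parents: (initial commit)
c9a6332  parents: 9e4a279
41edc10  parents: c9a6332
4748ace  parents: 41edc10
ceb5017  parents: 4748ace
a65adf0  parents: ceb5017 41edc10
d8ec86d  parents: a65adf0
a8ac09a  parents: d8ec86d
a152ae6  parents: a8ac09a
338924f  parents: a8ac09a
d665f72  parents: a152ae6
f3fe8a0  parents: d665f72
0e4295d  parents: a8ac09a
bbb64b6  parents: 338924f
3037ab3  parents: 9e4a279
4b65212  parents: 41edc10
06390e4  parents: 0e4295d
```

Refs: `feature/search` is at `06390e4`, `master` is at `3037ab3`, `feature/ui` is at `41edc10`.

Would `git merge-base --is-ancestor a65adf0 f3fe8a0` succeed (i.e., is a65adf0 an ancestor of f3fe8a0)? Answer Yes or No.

Ancestors of f3fe8a0 (commits reachable by following parents): {41edc10, 4748ace, 9e4a279, a152ae6, a65adf0, a8ac09a, c9a6332, ceb5017, d665f72, d8ec86d, f3fe8a0}.
a65adf0 is in that set, so it is an ancestor of f3fe8a0.

Yes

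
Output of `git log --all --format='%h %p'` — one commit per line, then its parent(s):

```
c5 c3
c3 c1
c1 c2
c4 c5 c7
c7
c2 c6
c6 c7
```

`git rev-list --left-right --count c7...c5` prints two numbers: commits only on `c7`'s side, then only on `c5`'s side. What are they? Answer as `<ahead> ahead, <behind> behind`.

Reachable from c7: {c7}.
Reachable from c5: {c1, c2, c3, c5, c6, c7}.
Only in c7's history (ahead): {} — 0.
Only in c5's history (behind): {c1, c2, c3, c5, c6} — 5.

0 ahead, 5 behind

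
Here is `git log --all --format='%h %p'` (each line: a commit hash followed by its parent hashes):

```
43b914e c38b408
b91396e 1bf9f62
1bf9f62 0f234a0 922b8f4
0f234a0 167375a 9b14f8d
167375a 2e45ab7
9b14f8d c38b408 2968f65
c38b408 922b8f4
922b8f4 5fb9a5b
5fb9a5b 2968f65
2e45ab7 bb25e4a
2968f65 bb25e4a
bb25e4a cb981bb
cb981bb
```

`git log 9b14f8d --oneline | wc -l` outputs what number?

7

Walking parent pointers from 9b14f8d: reachable set = {2968f65, 5fb9a5b, 922b8f4, 9b14f8d, bb25e4a, c38b408, cb981bb}.
That is 7 commits.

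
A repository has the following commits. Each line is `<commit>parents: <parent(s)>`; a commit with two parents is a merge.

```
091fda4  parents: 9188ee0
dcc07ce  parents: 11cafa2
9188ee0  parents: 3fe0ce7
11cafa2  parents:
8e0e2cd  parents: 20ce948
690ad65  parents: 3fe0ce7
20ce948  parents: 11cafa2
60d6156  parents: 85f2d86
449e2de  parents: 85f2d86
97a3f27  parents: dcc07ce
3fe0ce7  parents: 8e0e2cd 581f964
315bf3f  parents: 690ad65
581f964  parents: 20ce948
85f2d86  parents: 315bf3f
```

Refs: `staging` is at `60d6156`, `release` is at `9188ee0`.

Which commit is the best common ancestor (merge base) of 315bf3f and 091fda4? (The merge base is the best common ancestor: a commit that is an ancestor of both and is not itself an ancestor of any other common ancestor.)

Ancestors of 315bf3f: {11cafa2, 20ce948, 315bf3f, 3fe0ce7, 581f964, 690ad65, 8e0e2cd}.
Ancestors of 091fda4: {091fda4, 11cafa2, 20ce948, 3fe0ce7, 581f964, 8e0e2cd, 9188ee0}.
Common ancestors: {11cafa2, 20ce948, 3fe0ce7, 581f964, 8e0e2cd}.
Among these, 3fe0ce7 is not an ancestor of any other common ancestor — it is the merge base.

3fe0ce7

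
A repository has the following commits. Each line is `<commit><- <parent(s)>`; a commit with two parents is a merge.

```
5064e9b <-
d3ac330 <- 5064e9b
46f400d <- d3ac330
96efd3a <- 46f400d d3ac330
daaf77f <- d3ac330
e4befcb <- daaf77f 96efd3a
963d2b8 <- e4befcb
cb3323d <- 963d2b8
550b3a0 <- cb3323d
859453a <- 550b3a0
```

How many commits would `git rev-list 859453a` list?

Walking parent pointers from 859453a: reachable set = {46f400d, 5064e9b, 550b3a0, 859453a, 963d2b8, 96efd3a, cb3323d, d3ac330, daaf77f, e4befcb}.
That is 10 commits.

10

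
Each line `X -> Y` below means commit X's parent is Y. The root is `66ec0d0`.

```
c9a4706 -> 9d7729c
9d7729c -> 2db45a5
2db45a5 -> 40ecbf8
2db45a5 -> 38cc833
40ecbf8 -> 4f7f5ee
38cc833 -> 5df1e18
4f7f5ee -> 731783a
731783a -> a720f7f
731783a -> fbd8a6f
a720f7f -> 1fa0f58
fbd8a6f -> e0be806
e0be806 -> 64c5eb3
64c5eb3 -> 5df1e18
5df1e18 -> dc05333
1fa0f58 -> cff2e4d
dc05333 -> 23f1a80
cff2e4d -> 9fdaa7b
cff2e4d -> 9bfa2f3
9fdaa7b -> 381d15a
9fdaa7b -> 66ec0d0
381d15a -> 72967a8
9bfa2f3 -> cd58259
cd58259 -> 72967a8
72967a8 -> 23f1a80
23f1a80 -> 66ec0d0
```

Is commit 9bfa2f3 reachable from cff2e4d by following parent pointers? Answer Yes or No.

Ancestors of cff2e4d (commits reachable by following parents): {23f1a80, 381d15a, 66ec0d0, 72967a8, 9bfa2f3, 9fdaa7b, cd58259, cff2e4d}.
9bfa2f3 is in that set, so it is an ancestor of cff2e4d.

Yes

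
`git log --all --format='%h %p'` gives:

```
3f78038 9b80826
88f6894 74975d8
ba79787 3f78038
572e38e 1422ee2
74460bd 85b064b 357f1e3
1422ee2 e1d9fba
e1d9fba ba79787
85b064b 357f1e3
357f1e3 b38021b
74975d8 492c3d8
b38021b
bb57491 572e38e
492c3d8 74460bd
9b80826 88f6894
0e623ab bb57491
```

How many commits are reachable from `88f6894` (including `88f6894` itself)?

7

Walking parent pointers from 88f6894: reachable set = {357f1e3, 492c3d8, 74460bd, 74975d8, 85b064b, 88f6894, b38021b}.
That is 7 commits.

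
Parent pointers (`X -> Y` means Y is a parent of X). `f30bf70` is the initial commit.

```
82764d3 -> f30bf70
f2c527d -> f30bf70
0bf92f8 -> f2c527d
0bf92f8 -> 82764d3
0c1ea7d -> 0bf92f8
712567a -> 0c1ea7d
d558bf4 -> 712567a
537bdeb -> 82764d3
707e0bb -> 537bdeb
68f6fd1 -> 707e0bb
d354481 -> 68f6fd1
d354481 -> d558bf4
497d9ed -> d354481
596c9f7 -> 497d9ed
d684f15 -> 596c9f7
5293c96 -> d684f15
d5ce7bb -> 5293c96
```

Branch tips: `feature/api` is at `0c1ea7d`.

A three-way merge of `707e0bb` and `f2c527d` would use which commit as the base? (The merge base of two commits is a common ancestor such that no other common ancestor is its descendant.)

f30bf70

Ancestors of 707e0bb: {537bdeb, 707e0bb, 82764d3, f30bf70}.
Ancestors of f2c527d: {f2c527d, f30bf70}.
Common ancestors: {f30bf70}.
The only common ancestor is f30bf70, so it is the merge base.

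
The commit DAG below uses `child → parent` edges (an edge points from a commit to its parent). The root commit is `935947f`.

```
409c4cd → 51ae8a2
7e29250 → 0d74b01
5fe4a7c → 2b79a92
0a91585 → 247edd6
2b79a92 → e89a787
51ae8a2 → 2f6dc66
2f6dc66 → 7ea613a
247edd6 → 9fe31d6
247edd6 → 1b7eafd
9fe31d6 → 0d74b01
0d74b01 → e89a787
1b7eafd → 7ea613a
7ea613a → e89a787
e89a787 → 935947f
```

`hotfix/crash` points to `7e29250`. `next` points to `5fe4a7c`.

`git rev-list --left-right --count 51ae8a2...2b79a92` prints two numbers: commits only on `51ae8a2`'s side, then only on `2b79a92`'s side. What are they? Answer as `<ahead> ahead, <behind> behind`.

Reachable from 51ae8a2: {2f6dc66, 51ae8a2, 7ea613a, 935947f, e89a787}.
Reachable from 2b79a92: {2b79a92, 935947f, e89a787}.
Only in 51ae8a2's history (ahead): {2f6dc66, 51ae8a2, 7ea613a} — 3.
Only in 2b79a92's history (behind): {2b79a92} — 1.

3 ahead, 1 behind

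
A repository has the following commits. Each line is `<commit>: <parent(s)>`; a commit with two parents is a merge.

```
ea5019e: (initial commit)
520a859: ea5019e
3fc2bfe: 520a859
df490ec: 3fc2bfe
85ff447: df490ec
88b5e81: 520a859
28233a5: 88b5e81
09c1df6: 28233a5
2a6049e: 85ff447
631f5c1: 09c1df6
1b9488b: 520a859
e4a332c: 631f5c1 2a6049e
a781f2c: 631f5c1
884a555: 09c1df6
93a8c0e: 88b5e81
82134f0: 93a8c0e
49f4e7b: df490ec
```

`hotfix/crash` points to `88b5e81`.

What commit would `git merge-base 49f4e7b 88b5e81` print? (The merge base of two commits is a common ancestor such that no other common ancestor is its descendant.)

520a859

Ancestors of 49f4e7b: {3fc2bfe, 49f4e7b, 520a859, df490ec, ea5019e}.
Ancestors of 88b5e81: {520a859, 88b5e81, ea5019e}.
Common ancestors: {520a859, ea5019e}.
Among these, 520a859 is not an ancestor of any other common ancestor — it is the merge base.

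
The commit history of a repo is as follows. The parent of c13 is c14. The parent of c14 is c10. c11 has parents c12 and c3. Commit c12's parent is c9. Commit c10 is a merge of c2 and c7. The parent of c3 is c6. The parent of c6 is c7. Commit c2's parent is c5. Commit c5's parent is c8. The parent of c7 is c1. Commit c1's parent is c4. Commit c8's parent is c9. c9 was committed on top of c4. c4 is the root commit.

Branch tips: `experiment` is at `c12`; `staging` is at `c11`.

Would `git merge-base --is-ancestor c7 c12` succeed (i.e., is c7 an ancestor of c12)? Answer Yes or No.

Ancestors of c12: {c12, c4, c9}.
c7 is not in that set, so it is not an ancestor of c12.

No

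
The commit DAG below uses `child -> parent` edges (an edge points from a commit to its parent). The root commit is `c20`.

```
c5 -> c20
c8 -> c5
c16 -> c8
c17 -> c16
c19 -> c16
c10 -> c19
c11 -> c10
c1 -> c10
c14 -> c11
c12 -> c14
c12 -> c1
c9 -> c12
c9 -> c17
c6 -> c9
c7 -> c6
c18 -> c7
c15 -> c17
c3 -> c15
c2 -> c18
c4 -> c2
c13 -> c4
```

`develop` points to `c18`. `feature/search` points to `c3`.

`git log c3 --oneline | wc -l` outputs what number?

7

Walking parent pointers from c3: reachable set = {c15, c16, c17, c20, c3, c5, c8}.
That is 7 commits.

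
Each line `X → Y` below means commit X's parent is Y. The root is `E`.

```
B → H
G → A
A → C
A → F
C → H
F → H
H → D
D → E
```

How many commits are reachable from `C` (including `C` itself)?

4

Walking parent pointers from C: reachable set = {C, D, E, H}.
That is 4 commits.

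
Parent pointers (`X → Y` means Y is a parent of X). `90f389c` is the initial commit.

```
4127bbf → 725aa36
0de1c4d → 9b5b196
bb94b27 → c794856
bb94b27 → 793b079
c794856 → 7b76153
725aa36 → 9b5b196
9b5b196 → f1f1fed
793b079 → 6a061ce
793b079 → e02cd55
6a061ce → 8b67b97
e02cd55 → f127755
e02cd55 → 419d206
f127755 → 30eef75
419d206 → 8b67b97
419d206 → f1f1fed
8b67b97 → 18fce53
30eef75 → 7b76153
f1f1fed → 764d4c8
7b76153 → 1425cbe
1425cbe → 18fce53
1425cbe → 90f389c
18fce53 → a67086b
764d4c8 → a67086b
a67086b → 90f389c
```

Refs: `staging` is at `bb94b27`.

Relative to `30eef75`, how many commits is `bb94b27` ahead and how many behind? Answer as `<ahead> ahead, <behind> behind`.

10 ahead, 0 behind

Reachable from bb94b27: {1425cbe, 18fce53, 30eef75, 419d206, 6a061ce, 764d4c8, 793b079, 7b76153, 8b67b97, 90f389c, a67086b, bb94b27, c794856, e02cd55, f127755, f1f1fed}.
Reachable from 30eef75: {1425cbe, 18fce53, 30eef75, 7b76153, 90f389c, a67086b}.
Only in bb94b27's history (ahead): {419d206, 6a061ce, 764d4c8, 793b079, 8b67b97, bb94b27, c794856, e02cd55, f127755, f1f1fed} — 10.
Only in 30eef75's history (behind): {} — 0.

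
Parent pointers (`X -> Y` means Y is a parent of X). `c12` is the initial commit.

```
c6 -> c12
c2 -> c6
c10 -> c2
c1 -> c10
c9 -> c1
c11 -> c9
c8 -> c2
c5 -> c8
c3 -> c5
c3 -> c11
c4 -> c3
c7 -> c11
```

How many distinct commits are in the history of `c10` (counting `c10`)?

Walking parent pointers from c10: reachable set = {c10, c12, c2, c6}.
That is 4 commits.

4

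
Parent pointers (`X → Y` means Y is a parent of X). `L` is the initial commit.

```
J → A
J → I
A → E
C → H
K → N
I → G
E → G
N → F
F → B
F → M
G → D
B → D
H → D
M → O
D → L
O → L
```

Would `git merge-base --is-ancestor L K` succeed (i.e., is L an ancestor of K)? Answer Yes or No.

Ancestors of K (commits reachable by following parents): {B, D, F, K, L, M, N, O}.
L is in that set, so it is an ancestor of K.

Yes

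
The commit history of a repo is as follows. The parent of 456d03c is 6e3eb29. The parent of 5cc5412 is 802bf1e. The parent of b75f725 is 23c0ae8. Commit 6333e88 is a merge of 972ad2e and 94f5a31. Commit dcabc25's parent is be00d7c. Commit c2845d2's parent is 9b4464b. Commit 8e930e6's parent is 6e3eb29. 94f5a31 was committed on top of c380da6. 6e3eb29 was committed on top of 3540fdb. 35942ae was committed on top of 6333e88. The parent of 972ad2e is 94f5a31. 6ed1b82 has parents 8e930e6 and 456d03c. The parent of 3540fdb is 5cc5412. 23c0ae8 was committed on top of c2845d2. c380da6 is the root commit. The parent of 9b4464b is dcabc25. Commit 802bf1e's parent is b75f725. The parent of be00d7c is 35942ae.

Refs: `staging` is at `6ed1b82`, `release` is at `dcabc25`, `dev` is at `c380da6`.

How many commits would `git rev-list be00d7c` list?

6

Walking parent pointers from be00d7c: reachable set = {35942ae, 6333e88, 94f5a31, 972ad2e, be00d7c, c380da6}.
That is 6 commits.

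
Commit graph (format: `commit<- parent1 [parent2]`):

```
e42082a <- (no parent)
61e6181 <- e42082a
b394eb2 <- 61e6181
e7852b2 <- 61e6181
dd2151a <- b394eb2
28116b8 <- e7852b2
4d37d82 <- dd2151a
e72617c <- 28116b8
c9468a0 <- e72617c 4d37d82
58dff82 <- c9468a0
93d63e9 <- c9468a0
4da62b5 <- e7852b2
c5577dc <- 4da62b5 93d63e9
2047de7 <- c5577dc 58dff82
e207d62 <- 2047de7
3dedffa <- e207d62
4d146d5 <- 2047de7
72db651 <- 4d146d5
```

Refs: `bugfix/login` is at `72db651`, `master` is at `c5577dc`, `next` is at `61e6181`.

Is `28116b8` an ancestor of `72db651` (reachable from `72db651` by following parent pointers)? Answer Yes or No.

Ancestors of 72db651 (commits reachable by following parents): {2047de7, 28116b8, 4d146d5, 4d37d82, 4da62b5, 58dff82, 61e6181, 72db651, 93d63e9, b394eb2, c5577dc, c9468a0, dd2151a, e42082a, e72617c, e7852b2}.
28116b8 is in that set, so it is an ancestor of 72db651.

Yes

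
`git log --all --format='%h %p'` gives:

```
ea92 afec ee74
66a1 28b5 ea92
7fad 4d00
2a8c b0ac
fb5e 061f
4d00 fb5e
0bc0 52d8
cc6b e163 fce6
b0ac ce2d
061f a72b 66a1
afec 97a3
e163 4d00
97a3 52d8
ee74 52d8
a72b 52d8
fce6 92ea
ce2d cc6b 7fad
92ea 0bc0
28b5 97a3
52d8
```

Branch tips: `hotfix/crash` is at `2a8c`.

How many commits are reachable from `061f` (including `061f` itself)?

9

Walking parent pointers from 061f: reachable set = {061f, 28b5, 52d8, 66a1, 97a3, a72b, afec, ea92, ee74}.
That is 9 commits.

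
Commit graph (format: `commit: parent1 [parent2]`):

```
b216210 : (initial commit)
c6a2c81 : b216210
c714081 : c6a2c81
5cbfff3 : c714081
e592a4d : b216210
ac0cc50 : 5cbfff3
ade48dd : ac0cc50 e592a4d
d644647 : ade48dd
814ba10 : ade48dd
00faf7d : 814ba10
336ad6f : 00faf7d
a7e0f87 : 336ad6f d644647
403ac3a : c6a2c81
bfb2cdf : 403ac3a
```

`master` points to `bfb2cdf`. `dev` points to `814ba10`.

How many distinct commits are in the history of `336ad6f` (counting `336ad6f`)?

10

Walking parent pointers from 336ad6f: reachable set = {00faf7d, 336ad6f, 5cbfff3, 814ba10, ac0cc50, ade48dd, b216210, c6a2c81, c714081, e592a4d}.
That is 10 commits.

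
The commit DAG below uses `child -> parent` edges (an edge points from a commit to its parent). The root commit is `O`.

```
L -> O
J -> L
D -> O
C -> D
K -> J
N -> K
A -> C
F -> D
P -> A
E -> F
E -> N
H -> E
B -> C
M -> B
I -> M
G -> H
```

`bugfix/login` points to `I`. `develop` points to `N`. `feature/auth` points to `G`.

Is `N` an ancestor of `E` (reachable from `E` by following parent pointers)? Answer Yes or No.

Ancestors of E (commits reachable by following parents): {D, E, F, J, K, L, N, O}.
N is in that set, so it is an ancestor of E.

Yes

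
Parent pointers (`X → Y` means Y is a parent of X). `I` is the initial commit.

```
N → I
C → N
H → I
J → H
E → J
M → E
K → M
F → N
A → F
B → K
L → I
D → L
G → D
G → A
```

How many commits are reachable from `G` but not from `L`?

5

Reachable from G: {A, D, F, G, I, L, N}.
Reachable from L: {I, L}.
In G's history but not L's: {A, D, F, G, N} — 5 commits.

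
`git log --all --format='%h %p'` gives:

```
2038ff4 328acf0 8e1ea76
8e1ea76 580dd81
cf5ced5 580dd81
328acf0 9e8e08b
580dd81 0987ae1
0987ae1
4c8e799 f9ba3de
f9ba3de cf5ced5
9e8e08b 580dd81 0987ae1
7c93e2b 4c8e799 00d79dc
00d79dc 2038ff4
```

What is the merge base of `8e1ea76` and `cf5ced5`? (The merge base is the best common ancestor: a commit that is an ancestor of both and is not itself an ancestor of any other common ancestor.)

580dd81

Ancestors of 8e1ea76: {0987ae1, 580dd81, 8e1ea76}.
Ancestors of cf5ced5: {0987ae1, 580dd81, cf5ced5}.
Common ancestors: {0987ae1, 580dd81}.
Among these, 580dd81 is not an ancestor of any other common ancestor — it is the merge base.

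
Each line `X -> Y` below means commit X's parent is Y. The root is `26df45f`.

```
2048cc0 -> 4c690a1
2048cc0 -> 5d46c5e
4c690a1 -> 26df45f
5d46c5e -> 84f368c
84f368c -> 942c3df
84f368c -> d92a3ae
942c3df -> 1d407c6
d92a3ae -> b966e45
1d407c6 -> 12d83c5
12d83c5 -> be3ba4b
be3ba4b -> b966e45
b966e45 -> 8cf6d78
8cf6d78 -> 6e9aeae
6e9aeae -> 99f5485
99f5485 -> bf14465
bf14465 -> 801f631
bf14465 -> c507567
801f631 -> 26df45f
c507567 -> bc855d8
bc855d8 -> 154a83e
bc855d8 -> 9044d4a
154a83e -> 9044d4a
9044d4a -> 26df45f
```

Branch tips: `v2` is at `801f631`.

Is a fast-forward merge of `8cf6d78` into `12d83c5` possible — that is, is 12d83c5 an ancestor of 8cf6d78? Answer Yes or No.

A fast-forward from 12d83c5 to 8cf6d78 is possible iff 12d83c5 is an ancestor of 8cf6d78.
Ancestors of 8cf6d78: {154a83e, 26df45f, 6e9aeae, 801f631, 8cf6d78, 9044d4a, 99f5485, bc855d8, bf14465, c507567}.
12d83c5 is not among them, so fast-forward is not possible.

No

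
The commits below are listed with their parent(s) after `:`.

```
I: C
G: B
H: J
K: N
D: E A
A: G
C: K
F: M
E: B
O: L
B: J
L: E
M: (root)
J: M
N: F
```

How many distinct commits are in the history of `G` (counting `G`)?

Walking parent pointers from G: reachable set = {B, G, J, M}.
That is 4 commits.

4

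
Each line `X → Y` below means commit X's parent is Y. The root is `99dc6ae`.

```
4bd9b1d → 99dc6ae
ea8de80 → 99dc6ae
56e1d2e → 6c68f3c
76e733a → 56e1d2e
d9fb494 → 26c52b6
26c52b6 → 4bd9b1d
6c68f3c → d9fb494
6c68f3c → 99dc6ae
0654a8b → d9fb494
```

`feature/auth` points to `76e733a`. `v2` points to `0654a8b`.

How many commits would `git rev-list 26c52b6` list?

Walking parent pointers from 26c52b6: reachable set = {26c52b6, 4bd9b1d, 99dc6ae}.
That is 3 commits.

3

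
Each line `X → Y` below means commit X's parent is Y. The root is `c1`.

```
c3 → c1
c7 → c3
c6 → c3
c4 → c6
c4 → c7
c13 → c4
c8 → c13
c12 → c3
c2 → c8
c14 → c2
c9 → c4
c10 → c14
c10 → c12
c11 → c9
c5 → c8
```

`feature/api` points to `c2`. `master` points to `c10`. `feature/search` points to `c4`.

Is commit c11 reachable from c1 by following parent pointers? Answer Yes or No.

No

Ancestors of c1: {c1}.
c11 is not in that set, so it is not an ancestor of c1.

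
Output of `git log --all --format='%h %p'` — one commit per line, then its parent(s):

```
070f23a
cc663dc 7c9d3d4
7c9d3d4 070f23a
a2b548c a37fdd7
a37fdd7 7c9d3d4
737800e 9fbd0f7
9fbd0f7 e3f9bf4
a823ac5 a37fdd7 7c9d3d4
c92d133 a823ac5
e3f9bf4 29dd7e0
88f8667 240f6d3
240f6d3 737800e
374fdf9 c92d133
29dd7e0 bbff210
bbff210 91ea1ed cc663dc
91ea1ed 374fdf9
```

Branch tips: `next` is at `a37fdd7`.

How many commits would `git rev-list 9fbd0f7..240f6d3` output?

2

Reachable from 240f6d3: {070f23a, 240f6d3, 29dd7e0, 374fdf9, 737800e, 7c9d3d4, 91ea1ed, 9fbd0f7, a37fdd7, a823ac5, bbff210, c92d133, cc663dc, e3f9bf4}.
Reachable from 9fbd0f7: {070f23a, 29dd7e0, 374fdf9, 7c9d3d4, 91ea1ed, 9fbd0f7, a37fdd7, a823ac5, bbff210, c92d133, cc663dc, e3f9bf4}.
In 240f6d3's history but not 9fbd0f7's: {240f6d3, 737800e} — 2 commits.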